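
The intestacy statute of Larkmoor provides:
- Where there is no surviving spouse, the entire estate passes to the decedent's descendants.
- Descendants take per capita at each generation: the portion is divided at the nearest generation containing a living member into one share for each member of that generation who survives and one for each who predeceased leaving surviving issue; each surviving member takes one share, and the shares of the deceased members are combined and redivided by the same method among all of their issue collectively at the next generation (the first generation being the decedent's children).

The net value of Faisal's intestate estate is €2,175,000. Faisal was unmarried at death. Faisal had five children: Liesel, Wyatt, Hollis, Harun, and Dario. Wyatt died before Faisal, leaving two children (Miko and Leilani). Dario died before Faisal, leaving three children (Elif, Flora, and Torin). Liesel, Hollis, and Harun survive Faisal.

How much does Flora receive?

The entire €2,175,000 passes to the descendants.
That amount (€2,175,000) is divided at the children's generation into 5 shares of €435,000. Liesel, Hollis, and Harun each take €435,000. The 2 shares of the deceased (Wyatt and Dario) are combined into a pool of €870,000.
That pool (€870,000) is divided at the grandchildren's generation equally among Miko, Leilani, Elif, Flora, and Torin: €174,000 each.

Flora receives €174,000.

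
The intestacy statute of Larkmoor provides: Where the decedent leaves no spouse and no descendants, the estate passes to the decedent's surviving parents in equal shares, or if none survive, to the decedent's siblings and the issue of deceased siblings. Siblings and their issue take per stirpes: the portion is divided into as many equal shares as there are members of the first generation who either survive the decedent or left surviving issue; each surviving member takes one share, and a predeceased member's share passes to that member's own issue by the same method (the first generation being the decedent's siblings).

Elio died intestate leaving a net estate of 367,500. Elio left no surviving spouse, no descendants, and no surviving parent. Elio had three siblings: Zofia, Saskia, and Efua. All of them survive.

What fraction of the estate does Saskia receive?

The entire 367,500 passes to the siblings and their issue.
That amount (367,500) is divided into 3 shares of 122,500: Zofia, Saskia, and Efua each take 122,500.

Saskia receives 1/3 of the estate.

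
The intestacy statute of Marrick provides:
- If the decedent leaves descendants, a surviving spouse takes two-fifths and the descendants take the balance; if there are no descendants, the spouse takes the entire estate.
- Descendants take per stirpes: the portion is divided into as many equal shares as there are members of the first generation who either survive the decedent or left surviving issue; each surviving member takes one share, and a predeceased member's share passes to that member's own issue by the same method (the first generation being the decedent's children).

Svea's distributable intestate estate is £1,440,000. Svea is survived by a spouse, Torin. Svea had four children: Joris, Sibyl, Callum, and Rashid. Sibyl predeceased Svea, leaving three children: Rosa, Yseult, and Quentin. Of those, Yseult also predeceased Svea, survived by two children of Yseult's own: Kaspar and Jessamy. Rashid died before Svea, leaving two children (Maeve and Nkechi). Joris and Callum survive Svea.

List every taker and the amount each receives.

Torin: £576,000; Joris: £216,000; Rosa: £72,000; Kaspar: £36,000; Jessamy: £36,000; Quentin: £72,000; Callum: £216,000; Maeve: £108,000; Nkechi: £108,000

Torin takes two-fifths of £1,440,000 = £576,000. The remaining £864,000 passes to the descendants.
The descendants' portion (£864,000) is divided into 4 shares of £216,000: Joris and Callum each take £216,000; Sibyl's £216,000 share passes to Sibyl's issue; Rashid's £216,000 share passes to Rashid's issue.
Sibyl's share (£216,000) is divided into 3 shares of £72,000: Rosa and Quentin each take £72,000; Yseult's £72,000 share passes to Yseult's issue.
Yseult's share (£72,000) is divided into 2 shares of £36,000: Kaspar and Jessamy each take £36,000.
Rashid's share (£216,000) is divided into 2 shares of £108,000: Maeve and Nkechi each take £108,000.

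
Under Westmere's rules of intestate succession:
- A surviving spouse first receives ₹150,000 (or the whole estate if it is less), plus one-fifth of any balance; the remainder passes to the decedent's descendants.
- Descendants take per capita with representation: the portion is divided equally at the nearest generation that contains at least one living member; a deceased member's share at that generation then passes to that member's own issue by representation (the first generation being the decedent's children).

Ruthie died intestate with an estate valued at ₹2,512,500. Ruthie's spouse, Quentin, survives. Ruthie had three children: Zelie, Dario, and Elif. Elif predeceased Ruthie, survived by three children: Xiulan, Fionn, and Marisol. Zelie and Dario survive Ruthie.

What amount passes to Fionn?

Quentin first takes ₹150,000, leaving a balance of ₹2,362,500. Quentin then takes one-fifth of the balance (₹472,500), for a total of ₹622,500. The remaining ₹1,890,000 passes to the descendants.
The descendants' portion (₹1,890,000) is divided into 3 shares of ₹630,000: Zelie and Dario each take ₹630,000; Elif's ₹630,000 share passes to Elif's issue.
Elif's share (₹630,000) is divided into 3 shares of ₹210,000: Xiulan, Fionn, and Marisol each take ₹210,000.

Fionn receives ₹210,000.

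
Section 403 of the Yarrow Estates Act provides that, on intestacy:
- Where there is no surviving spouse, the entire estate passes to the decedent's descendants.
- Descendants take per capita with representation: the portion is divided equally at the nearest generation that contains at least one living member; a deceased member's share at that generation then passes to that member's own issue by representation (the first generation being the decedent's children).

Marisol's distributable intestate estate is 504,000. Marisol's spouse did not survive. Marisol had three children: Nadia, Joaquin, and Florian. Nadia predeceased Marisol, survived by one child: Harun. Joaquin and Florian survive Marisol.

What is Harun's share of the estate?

Harun receives 168,000.

The entire 504,000 passes to the descendants.
That amount (504,000) is divided into 3 shares of 168,000: Joaquin and Florian each take 168,000; Nadia's 168,000 share passes to Nadia's issue.
Nadia's share (168,000) passes entirely to Harun.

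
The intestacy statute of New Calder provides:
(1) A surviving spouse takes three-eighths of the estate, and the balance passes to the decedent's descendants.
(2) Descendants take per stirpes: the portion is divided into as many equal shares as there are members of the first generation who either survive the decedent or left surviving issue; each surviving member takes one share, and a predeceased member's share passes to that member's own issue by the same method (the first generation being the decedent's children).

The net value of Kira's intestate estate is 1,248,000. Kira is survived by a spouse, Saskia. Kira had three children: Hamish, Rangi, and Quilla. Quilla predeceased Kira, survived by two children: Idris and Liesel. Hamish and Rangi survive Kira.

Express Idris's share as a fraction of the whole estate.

Idris receives 5/48 of the estate.

Saskia takes three-eighths of 1,248,000 = 468,000. The remaining 780,000 passes to the descendants.
The descendants' portion (780,000) is divided into 3 shares of 260,000: Hamish and Rangi each take 260,000; Quilla's 260,000 share passes to Quilla's issue.
Quilla's share (260,000) is divided into 2 shares of 130,000: Idris and Liesel each take 130,000.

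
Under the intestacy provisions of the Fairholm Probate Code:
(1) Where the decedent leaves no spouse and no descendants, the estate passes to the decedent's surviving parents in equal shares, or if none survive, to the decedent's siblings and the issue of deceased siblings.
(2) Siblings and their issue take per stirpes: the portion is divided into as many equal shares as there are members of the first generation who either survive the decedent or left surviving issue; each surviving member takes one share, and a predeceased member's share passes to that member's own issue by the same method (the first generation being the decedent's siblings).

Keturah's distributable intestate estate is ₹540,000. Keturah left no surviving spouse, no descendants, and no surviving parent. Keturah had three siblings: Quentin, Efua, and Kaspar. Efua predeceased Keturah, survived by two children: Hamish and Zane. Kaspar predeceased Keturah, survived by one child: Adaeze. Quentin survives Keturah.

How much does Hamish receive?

The entire ₹540,000 passes to the siblings and their issue.
That amount (₹540,000) is divided into 3 shares of ₹180,000: Quentin takes ₹180,000; Efua's ₹180,000 share passes to Efua's issue; Kaspar's ₹180,000 share passes to Kaspar's issue.
Efua's share (₹180,000) is divided into 2 shares of ₹90,000: Hamish and Zane each take ₹90,000.
Kaspar's share (₹180,000) passes entirely to Adaeze.

Hamish receives ₹90,000.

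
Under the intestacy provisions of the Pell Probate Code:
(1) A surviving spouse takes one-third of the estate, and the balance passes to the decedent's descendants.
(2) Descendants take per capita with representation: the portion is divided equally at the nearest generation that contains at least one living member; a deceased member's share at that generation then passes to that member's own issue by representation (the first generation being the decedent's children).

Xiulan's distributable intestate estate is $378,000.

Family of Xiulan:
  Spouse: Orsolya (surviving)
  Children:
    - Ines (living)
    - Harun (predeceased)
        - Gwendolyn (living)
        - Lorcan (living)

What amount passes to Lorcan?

Lorcan receives $63,000.

Orsolya takes one-third of $378,000 = $126,000. The remaining $252,000 passes to the descendants.
The descendants' portion ($252,000) is divided into 2 shares of $126,000: Ines takes $126,000; Harun's $126,000 share passes to Harun's issue.
Harun's share ($126,000) is divided into 2 shares of $63,000: Gwendolyn and Lorcan each take $63,000.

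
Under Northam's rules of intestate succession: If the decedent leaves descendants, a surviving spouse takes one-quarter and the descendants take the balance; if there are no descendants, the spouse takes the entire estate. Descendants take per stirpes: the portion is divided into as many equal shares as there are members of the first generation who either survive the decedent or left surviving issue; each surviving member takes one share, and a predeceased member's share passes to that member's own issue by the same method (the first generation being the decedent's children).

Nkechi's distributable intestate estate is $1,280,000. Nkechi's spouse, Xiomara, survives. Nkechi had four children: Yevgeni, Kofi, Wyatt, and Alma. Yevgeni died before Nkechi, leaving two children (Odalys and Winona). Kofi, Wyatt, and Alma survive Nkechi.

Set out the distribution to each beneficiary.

Xiomara takes one-quarter of $1,280,000 = $320,000. The remaining $960,000 passes to the descendants.
The descendants' portion ($960,000) is divided into 4 shares of $240,000: Kofi, Wyatt, and Alma each take $240,000; Yevgeni's $240,000 share passes to Yevgeni's issue.
Yevgeni's share ($240,000) is divided into 2 shares of $120,000: Odalys and Winona each take $120,000.

Xiomara: $320,000; Odalys: $120,000; Winona: $120,000; Kofi: $240,000; Wyatt: $240,000; Alma: $240,000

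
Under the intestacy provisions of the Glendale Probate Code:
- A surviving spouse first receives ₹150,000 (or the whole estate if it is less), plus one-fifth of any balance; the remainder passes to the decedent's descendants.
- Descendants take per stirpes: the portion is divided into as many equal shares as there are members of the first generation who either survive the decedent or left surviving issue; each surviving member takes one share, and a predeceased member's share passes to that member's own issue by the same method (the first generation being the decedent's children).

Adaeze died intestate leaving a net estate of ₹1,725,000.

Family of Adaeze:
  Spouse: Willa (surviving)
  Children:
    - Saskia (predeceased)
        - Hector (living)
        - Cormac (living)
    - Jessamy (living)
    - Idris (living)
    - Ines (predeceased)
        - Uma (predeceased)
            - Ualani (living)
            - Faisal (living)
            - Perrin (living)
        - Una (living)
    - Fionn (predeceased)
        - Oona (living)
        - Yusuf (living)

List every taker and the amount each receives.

Willa first takes ₹150,000, leaving a balance of ₹1,575,000. Willa then takes one-fifth of the balance (₹315,000), for a total of ₹465,000. The remaining ₹1,260,000 passes to the descendants.
The descendants' portion (₹1,260,000) is divided into 5 shares of ₹252,000: Jessamy and Idris each take ₹252,000; Saskia's ₹252,000 share passes to Saskia's issue; Ines's ₹252,000 share passes to Ines's issue; Fionn's ₹252,000 share passes to Fionn's issue.
Saskia's share (₹252,000) is divided into 2 shares of ₹126,000: Hector and Cormac each take ₹126,000.
Ines's share (₹252,000) is divided into 2 shares of ₹126,000: Una takes ₹126,000; Uma's ₹126,000 share passes to Uma's issue.
Uma's share (₹126,000) is divided into 3 shares of ₹42,000: Ualani, Faisal, and Perrin each take ₹42,000.
Fionn's share (₹252,000) is divided into 2 shares of ₹126,000: Oona and Yusuf each take ₹126,000.

Willa: ₹465,000; Hector: ₹126,000; Cormac: ₹126,000; Jessamy: ₹252,000; Idris: ₹252,000; Ualani: ₹42,000; Faisal: ₹42,000; Perrin: ₹42,000; Una: ₹126,000; Oona: ₹126,000; Yusuf: ₹126,000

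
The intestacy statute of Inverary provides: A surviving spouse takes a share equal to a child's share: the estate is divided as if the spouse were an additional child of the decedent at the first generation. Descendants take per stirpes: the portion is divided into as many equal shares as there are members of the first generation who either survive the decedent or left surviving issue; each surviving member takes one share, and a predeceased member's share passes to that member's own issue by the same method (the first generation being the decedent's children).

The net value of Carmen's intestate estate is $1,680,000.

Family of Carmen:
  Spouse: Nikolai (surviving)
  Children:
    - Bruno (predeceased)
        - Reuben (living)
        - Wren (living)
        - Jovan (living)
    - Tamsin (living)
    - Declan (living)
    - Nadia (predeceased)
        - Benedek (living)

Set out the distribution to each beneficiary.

The spouse counts as an additional share at the children's level, so there are 5 primary shares of $336,000. Nikolai takes one such share ($336,000).
The children's combined portion ($1,344,000) is divided into 4 shares of $336,000: Tamsin and Declan each take $336,000; Bruno's $336,000 share passes to Bruno's issue; Nadia's $336,000 share passes to Nadia's issue.
Bruno's share ($336,000) is divided into 3 shares of $112,000: Reuben, Wren, and Jovan each take $112,000.
Nadia's share ($336,000) passes entirely to Benedek.

Nikolai: $336,000; Reuben: $112,000; Wren: $112,000; Jovan: $112,000; Tamsin: $336,000; Declan: $336,000; Benedek: $336,000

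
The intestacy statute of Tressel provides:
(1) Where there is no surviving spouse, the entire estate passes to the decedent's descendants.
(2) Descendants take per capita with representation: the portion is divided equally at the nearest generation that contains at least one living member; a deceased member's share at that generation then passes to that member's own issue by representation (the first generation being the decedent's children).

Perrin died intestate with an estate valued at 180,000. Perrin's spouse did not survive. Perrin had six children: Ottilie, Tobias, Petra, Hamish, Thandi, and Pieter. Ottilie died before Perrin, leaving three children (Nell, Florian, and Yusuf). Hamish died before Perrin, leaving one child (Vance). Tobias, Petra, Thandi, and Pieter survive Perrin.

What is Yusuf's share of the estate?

Yusuf receives 10,000.

The entire 180,000 passes to the descendants.
That amount (180,000) is divided into 6 shares of 30,000: Tobias, Petra, Thandi, and Pieter each take 30,000; Ottilie's 30,000 share passes to Ottilie's issue; Hamish's 30,000 share passes to Hamish's issue.
Ottilie's share (30,000) is divided into 3 shares of 10,000: Nell, Florian, and Yusuf each take 10,000.
Hamish's share (30,000) passes entirely to Vance.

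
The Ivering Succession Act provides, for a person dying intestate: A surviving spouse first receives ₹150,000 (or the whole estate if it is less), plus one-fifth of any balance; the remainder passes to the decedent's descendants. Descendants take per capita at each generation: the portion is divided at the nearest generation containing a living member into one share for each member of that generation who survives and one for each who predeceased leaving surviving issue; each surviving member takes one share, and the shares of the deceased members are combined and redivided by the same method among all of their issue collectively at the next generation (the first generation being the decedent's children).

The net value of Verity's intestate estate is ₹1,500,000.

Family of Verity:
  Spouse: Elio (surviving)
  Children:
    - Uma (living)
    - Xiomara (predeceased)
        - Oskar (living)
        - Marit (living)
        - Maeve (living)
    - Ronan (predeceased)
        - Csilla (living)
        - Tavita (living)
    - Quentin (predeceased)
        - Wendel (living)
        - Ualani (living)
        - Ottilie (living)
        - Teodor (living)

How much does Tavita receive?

Elio first takes ₹150,000, leaving a balance of ₹1,350,000. Elio then takes one-fifth of the balance (₹270,000), for a total of ₹420,000. The remaining ₹1,080,000 passes to the descendants.
The descendants' portion (₹1,080,000) is divided at the children's generation into 4 shares of ₹270,000. Uma takes ₹270,000. The 3 shares of the deceased (Xiomara, Ronan, and Quentin) are combined into a pool of ₹810,000.
That pool (₹810,000) is divided at the grandchildren's generation equally among Oskar, Marit, Maeve, Csilla, Tavita, Wendel, Ualani, Ottilie, and Teodor: ₹90,000 each.

Tavita receives ₹90,000.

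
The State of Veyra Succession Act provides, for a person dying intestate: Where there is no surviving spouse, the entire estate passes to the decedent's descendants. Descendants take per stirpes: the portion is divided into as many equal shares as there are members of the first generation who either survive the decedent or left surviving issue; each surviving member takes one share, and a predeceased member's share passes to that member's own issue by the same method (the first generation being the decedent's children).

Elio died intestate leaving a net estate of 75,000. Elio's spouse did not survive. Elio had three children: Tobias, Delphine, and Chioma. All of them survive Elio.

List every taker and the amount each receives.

Tobias: 25,000; Delphine: 25,000; Chioma: 25,000

The entire 75,000 passes to the descendants.
That amount (75,000) is divided into 3 shares of 25,000: Tobias, Delphine, and Chioma each take 25,000.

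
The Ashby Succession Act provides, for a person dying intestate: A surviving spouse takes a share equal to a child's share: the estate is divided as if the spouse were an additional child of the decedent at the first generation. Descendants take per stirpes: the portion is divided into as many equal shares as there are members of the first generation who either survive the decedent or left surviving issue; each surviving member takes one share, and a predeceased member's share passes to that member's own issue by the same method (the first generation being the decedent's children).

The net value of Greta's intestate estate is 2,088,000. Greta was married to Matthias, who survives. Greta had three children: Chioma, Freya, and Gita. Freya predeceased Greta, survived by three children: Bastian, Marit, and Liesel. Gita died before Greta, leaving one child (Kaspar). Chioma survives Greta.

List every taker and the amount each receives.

The spouse counts as an additional share at the children's level, so there are 4 primary shares of 522,000. Matthias takes one such share (522,000).
The children's combined portion (1,566,000) is divided into 3 shares of 522,000: Chioma takes 522,000; Freya's 522,000 share passes to Freya's issue; Gita's 522,000 share passes to Gita's issue.
Freya's share (522,000) is divided into 3 shares of 174,000: Bastian, Marit, and Liesel each take 174,000.
Gita's share (522,000) passes entirely to Kaspar.

Matthias: 522,000; Chioma: 522,000; Bastian: 174,000; Marit: 174,000; Liesel: 174,000; Kaspar: 522,000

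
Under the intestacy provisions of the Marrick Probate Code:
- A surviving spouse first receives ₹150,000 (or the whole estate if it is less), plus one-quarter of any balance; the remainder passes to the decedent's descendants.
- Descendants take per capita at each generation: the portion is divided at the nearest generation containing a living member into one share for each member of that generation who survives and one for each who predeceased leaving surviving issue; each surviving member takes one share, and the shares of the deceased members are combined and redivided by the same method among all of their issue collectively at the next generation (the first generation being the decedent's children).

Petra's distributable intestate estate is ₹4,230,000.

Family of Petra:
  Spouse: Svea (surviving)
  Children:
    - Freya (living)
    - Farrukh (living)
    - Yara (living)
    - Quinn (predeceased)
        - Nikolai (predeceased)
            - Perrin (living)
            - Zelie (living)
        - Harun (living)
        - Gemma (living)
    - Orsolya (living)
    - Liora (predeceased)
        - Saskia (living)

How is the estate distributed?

Svea first takes ₹150,000, leaving a balance of ₹4,080,000. Svea then takes one-quarter of the balance (₹1,020,000), for a total of ₹1,170,000. The remaining ₹3,060,000 passes to the descendants.
The descendants' portion (₹3,060,000) is divided at the children's generation into 6 shares of ₹510,000. Freya, Farrukh, Yara, and Orsolya each take ₹510,000. The 2 shares of the deceased (Quinn and Liora) are combined into a pool of ₹1,020,000.
That pool (₹1,020,000) is divided at the grandchildren's generation into 4 shares of ₹255,000. Harun, Gemma, and Saskia each take ₹255,000. The remaining share for the deceased Nikolai (₹255,000) is carried to the next generation.
That pool (₹255,000) is divided at the great-grandchildren's generation equally among Perrin and Zelie: ₹127,500 each.

Svea: ₹1,170,000; Freya: ₹510,000; Farrukh: ₹510,000; Yara: ₹510,000; Perrin: ₹127,500; Zelie: ₹127,500; Harun: ₹255,000; Gemma: ₹255,000; Orsolya: ₹510,000; Saskia: ₹255,000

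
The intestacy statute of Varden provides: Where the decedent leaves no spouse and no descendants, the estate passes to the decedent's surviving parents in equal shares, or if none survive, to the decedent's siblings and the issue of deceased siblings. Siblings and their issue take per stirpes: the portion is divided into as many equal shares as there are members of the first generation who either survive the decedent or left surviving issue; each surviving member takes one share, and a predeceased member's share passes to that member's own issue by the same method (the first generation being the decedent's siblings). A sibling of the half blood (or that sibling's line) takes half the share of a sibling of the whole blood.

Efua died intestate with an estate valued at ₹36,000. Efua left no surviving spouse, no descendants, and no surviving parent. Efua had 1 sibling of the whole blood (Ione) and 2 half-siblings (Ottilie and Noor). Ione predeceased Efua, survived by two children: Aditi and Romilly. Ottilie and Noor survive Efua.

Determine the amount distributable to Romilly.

Romilly receives ₹9,000.

The entire ₹36,000 passes to the siblings and their issue.
Counting each half-blood sibling's line as half a unit, there are 2 units in ₹36,000, so one unit is ₹18,000. Whole-blood lines (Ione) take ₹18,000 each; half-blood lines (Ottilie and Noor) take ₹9,000 each.
Ione's share (₹18,000) is divided into 2 shares of ₹9,000: Aditi and Romilly each take ₹9,000.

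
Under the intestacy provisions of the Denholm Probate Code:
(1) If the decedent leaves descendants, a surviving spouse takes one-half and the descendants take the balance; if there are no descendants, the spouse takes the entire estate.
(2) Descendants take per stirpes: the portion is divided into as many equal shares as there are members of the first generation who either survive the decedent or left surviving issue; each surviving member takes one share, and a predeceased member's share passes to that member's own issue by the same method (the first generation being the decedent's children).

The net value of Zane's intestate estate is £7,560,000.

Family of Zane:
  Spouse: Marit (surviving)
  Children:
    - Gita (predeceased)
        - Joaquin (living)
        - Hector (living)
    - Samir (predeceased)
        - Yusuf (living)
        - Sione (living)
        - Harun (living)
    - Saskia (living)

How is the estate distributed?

Marit: £3,780,000; Joaquin: £630,000; Hector: £630,000; Yusuf: £420,000; Sione: £420,000; Harun: £420,000; Saskia: £1,260,000

Marit takes one-half of £7,560,000 = £3,780,000. The remaining £3,780,000 passes to the descendants.
The descendants' portion (£3,780,000) is divided into 3 shares of £1,260,000: Saskia takes £1,260,000; Gita's £1,260,000 share passes to Gita's issue; Samir's £1,260,000 share passes to Samir's issue.
Gita's share (£1,260,000) is divided into 2 shares of £630,000: Joaquin and Hector each take £630,000.
Samir's share (£1,260,000) is divided into 3 shares of £420,000: Yusuf, Sione, and Harun each take £420,000.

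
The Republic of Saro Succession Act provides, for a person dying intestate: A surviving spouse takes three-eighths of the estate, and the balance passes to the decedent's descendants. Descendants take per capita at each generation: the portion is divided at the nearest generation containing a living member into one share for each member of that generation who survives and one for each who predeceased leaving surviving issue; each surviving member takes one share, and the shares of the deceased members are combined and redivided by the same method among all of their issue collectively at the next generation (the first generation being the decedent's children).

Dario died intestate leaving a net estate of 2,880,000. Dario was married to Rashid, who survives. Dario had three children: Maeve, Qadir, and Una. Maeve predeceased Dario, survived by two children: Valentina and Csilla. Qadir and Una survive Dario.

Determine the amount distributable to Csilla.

Csilla receives 300,000.

Rashid takes three-eighths of 2,880,000 = 1,080,000. The remaining 1,800,000 passes to the descendants.
The descendants' portion (1,800,000) is divided at the children's generation into 3 shares of 600,000. Qadir and Una each take 600,000. The remaining share for the deceased Maeve (600,000) is carried to the next generation.
That pool (600,000) is divided at the grandchildren's generation equally among Valentina and Csilla: 300,000 each.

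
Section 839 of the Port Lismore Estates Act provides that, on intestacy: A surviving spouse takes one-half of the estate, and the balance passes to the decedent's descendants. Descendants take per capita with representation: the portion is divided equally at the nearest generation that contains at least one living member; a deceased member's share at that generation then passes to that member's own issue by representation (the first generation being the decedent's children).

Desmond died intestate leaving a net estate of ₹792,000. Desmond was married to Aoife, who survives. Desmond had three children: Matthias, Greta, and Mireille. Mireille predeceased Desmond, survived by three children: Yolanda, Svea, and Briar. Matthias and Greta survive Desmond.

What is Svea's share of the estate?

Aoife takes one-half of ₹792,000 = ₹396,000. The remaining ₹396,000 passes to the descendants.
The descendants' portion (₹396,000) is divided into 3 shares of ₹132,000: Matthias and Greta each take ₹132,000; Mireille's ₹132,000 share passes to Mireille's issue.
Mireille's share (₹132,000) is divided into 3 shares of ₹44,000: Yolanda, Svea, and Briar each take ₹44,000.

Svea receives ₹44,000.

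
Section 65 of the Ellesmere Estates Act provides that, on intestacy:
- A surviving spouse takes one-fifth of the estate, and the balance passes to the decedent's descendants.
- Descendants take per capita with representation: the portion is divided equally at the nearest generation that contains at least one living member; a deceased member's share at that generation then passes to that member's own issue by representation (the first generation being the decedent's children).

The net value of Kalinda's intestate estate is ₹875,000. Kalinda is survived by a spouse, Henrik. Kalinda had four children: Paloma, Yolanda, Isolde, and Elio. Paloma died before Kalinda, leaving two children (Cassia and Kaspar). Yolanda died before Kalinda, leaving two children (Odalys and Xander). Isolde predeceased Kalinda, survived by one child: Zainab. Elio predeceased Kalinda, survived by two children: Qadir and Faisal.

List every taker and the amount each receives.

Henrik takes one-fifth of ₹875,000 = ₹175,000. The remaining ₹700,000 passes to the descendants.
No child survives, so the initial division is made at the grandchildren's generation.
The descendants' portion (₹700,000) is divided into 7 shares of ₹100,000: Cassia, Kaspar, Odalys, Xander, Zainab, Qadir, and Faisal each take ₹100,000.

Henrik: ₹175,000; Cassia: ₹100,000; Kaspar: ₹100,000; Odalys: ₹100,000; Xander: ₹100,000; Zainab: ₹100,000; Qadir: ₹100,000; Faisal: ₹100,000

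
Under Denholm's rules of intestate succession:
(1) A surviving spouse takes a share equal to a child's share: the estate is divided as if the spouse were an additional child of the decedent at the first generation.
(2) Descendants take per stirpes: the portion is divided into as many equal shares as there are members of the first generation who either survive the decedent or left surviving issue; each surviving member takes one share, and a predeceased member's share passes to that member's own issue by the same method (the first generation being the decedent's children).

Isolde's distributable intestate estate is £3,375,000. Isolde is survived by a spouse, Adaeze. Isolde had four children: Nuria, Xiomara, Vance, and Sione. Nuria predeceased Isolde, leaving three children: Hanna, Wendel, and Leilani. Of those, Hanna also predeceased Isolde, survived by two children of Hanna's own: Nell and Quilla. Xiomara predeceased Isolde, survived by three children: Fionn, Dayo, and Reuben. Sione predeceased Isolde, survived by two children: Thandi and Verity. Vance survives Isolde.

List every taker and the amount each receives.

The spouse counts as an additional share at the children's level, so there are 5 primary shares of £675,000. Adaeze takes one such share (£675,000).
The children's combined portion (£2,700,000) is divided into 4 shares of £675,000: Vance takes £675,000; Nuria's £675,000 share passes to Nuria's issue; Xiomara's £675,000 share passes to Xiomara's issue; Sione's £675,000 share passes to Sione's issue.
Nuria's share (£675,000) is divided into 3 shares of £225,000: Wendel and Leilani each take £225,000; Hanna's £225,000 share passes to Hanna's issue.
Hanna's share (£225,000) is divided into 2 shares of £112,500: Nell and Quilla each take £112,500.
Xiomara's share (£675,000) is divided into 3 shares of £225,000: Fionn, Dayo, and Reuben each take £225,000.
Sione's share (£675,000) is divided into 2 shares of £337,500: Thandi and Verity each take £337,500.

Adaeze: £675,000; Nell: £112,500; Quilla: £112,500; Wendel: £225,000; Leilani: £225,000; Fionn: £225,000; Dayo: £225,000; Reuben: £225,000; Vance: £675,000; Thandi: £337,500; Verity: £337,500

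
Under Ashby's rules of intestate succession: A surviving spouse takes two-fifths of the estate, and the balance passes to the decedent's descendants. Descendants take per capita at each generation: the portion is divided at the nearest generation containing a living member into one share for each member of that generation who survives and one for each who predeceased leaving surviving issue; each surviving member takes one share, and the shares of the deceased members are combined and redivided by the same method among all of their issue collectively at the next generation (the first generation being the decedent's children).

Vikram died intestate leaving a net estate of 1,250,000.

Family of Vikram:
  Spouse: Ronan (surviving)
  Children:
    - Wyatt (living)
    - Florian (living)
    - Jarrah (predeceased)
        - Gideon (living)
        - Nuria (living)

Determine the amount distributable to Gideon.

Ronan takes two-fifths of 1,250,000 = 500,000. The remaining 750,000 passes to the descendants.
The descendants' portion (750,000) is divided at the children's generation into 3 shares of 250,000. Wyatt and Florian each take 250,000. The remaining share for the deceased Jarrah (250,000) is carried to the next generation.
That pool (250,000) is divided at the grandchildren's generation equally among Gideon and Nuria: 125,000 each.

Gideon receives 125,000.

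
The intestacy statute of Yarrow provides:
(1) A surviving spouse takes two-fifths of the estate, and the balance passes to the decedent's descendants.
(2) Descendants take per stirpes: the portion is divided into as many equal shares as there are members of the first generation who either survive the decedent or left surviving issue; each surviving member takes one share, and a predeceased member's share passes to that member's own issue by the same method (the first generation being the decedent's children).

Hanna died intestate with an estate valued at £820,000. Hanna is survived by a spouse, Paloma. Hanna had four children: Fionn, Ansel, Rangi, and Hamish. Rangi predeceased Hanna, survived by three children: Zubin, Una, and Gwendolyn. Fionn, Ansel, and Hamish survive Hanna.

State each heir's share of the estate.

Paloma: £328,000; Fionn: £123,000; Ansel: £123,000; Zubin: £41,000; Una: £41,000; Gwendolyn: £41,000; Hamish: £123,000

Paloma takes two-fifths of £820,000 = £328,000. The remaining £492,000 passes to the descendants.
The descendants' portion (£492,000) is divided into 4 shares of £123,000: Fionn, Ansel, and Hamish each take £123,000; Rangi's £123,000 share passes to Rangi's issue.
Rangi's share (£123,000) is divided into 3 shares of £41,000: Zubin, Una, and Gwendolyn each take £41,000.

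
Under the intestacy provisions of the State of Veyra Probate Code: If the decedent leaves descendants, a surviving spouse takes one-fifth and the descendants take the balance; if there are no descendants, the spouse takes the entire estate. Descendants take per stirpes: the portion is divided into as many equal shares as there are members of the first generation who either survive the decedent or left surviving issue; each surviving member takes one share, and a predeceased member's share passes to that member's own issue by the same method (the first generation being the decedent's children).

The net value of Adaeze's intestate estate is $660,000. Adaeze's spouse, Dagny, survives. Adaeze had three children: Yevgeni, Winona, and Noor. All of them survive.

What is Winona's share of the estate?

Dagny takes one-fifth of $660,000 = $132,000. The remaining $528,000 passes to the descendants.
The descendants' portion ($528,000) is divided into 3 shares of $176,000: Yevgeni, Winona, and Noor each take $176,000.

Winona receives $176,000.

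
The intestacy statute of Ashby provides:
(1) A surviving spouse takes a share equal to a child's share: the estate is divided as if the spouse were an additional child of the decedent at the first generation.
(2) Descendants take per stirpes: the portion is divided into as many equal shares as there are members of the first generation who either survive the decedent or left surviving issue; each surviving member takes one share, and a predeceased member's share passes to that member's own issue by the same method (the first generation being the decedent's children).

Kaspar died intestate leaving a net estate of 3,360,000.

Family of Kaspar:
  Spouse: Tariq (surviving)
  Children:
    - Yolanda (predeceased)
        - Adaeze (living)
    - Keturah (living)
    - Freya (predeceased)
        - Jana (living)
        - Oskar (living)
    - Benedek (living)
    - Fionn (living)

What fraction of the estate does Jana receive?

Jana receives 1/12 of the estate.

The spouse counts as an additional share at the children's level, so there are 6 primary shares of 560,000. Tariq takes one such share (560,000).
The children's combined portion (2,800,000) is divided into 5 shares of 560,000: Keturah, Benedek, and Fionn each take 560,000; Yolanda's 560,000 share passes to Yolanda's issue; Freya's 560,000 share passes to Freya's issue.
Yolanda's share (560,000) passes entirely to Adaeze.
Freya's share (560,000) is divided into 2 shares of 280,000: Jana and Oskar each take 280,000.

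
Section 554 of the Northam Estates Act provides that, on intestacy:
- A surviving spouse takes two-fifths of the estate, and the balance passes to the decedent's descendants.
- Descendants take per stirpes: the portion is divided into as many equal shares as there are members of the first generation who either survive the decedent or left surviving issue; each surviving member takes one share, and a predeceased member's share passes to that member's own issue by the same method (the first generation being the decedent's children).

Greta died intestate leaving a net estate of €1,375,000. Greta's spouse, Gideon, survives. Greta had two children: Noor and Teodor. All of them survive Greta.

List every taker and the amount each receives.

Gideon: €550,000; Noor: €412,500; Teodor: €412,500

Gideon takes two-fifths of €1,375,000 = €550,000. The remaining €825,000 passes to the descendants.
The descendants' portion (€825,000) is divided into 2 shares of €412,500: Noor and Teodor each take €412,500.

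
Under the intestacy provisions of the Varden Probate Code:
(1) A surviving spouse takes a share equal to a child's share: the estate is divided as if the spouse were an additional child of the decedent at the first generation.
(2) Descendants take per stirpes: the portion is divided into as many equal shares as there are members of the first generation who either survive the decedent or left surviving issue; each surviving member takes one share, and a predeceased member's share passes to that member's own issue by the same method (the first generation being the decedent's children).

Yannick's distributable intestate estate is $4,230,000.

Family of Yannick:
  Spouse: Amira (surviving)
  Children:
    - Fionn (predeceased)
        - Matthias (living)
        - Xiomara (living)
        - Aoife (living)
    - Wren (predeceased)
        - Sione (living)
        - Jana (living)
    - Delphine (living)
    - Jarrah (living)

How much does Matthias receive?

Matthias receives $282,000.

The spouse counts as an additional share at the children's level, so there are 5 primary shares of $846,000. Amira takes one such share ($846,000).
The children's combined portion ($3,384,000) is divided into 4 shares of $846,000: Delphine and Jarrah each take $846,000; Fionn's $846,000 share passes to Fionn's issue; Wren's $846,000 share passes to Wren's issue.
Fionn's share ($846,000) is divided into 3 shares of $282,000: Matthias, Xiomara, and Aoife each take $282,000.
Wren's share ($846,000) is divided into 2 shares of $423,000: Sione and Jana each take $423,000.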